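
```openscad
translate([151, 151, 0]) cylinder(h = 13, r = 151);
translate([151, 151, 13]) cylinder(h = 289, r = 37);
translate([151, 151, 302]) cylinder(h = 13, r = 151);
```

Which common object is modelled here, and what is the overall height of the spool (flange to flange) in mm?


A spool. The overall height is 315 mm.

Three coaxial cylinders, large–small–large — a spool. Two 13 mm flanges and a 289 mm core give 13 + 289 + 13 = 315 mm.


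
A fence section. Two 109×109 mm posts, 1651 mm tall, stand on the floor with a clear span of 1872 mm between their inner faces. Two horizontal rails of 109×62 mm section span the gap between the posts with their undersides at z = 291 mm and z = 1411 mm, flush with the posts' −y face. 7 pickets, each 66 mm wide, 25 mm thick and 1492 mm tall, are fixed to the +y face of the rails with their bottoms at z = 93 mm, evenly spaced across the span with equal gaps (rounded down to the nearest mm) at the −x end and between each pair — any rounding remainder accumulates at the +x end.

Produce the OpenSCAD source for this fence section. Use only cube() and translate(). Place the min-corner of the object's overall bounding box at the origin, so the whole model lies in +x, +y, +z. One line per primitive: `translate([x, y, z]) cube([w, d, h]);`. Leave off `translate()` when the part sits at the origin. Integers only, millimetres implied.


cube([109, 109, 1651]);
translate([1981, 0, 0]) cube([109, 109, 1651]);
translate([109, 0, 291]) cube([1872, 109, 62]);
translate([109, 0, 1411]) cube([1872, 109, 62]);
translate([285, 109, 93]) cube([66, 25, 1492]);
translate([527, 109, 93]) cube([66, 25, 1492]);
translate([769, 109, 93]) cube([66, 25, 1492]);
translate([1011, 109, 93]) cube([66, 25, 1492]);
translate([1253, 109, 93]) cube([66, 25, 1492]);
translate([1495, 109, 93]) cube([66, 25, 1492]);
translate([1737, 109, 93]) cube([66, 25, 1492]);


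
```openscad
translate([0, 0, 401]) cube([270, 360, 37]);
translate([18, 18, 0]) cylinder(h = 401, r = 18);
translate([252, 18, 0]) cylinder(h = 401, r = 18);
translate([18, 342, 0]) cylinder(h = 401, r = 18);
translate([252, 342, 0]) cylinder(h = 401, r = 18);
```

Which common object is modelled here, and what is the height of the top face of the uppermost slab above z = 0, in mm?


A stool. The seat height is 438 mm.

A 270×360×37 slab at z = 401 on four corner cylinders — a stool. The seat top is 401 + 37 = 438 mm.


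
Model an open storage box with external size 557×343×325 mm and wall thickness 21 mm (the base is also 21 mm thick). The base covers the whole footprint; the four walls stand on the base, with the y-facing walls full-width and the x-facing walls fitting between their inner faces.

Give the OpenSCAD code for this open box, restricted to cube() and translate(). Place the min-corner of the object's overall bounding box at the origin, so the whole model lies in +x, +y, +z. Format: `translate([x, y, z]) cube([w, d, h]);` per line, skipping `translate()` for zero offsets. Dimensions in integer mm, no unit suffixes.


cube([557, 343, 21]);
translate([0, 0, 21]) cube([557, 21, 304]);
translate([0, 322, 21]) cube([557, 21, 304]);
translate([0, 21, 21]) cube([21, 301, 304]);
translate([536, 21, 21]) cube([21, 301, 304]);


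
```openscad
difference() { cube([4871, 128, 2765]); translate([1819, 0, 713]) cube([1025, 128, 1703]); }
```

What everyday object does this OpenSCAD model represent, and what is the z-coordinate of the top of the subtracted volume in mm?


A wall with a window opening. The window head height is 2416 mm.

A wall with a rectangular opening subtracted — a window. Sill at z = 713, opening 1703 mm tall, so the head is at 713 + 1703 = 2416 mm.


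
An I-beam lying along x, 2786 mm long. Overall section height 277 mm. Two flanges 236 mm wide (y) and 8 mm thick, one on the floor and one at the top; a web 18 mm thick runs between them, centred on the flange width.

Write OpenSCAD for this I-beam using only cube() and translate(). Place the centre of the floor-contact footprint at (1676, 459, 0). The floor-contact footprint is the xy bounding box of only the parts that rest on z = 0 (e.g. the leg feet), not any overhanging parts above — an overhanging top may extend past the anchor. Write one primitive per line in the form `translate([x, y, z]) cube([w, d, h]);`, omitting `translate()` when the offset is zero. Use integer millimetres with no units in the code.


translate([283, 341, 0]) cube([2786, 236, 8]);
translate([283, 450, 8]) cube([2786, 18, 261]);
translate([283, 341, 269]) cube([2786, 236, 8]);


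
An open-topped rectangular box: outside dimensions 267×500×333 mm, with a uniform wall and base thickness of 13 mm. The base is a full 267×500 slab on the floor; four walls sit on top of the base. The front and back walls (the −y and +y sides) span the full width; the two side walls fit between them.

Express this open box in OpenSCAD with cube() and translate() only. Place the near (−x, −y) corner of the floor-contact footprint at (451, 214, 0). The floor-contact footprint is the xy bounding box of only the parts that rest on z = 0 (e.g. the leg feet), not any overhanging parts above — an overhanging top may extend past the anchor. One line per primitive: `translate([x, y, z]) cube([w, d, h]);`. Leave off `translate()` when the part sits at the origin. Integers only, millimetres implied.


translate([451, 214, 0]) cube([267, 500, 13]);
translate([451, 214, 13]) cube([267, 13, 320]);
translate([451, 701, 13]) cube([267, 13, 320]);
translate([451, 227, 13]) cube([13, 474, 320]);
translate([705, 227, 13]) cube([13, 474, 320]);


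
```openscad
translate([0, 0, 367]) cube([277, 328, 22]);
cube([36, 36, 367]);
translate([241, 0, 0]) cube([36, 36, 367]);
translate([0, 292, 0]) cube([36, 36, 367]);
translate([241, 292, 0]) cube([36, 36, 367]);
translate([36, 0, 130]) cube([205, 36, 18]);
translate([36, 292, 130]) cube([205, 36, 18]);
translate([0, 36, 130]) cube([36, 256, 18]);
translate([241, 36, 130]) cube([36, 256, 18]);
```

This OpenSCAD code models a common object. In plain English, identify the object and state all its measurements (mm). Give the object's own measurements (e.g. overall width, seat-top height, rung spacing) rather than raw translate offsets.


A simple wooden stool: a rectangular seat 277 mm (x) by 328 mm (y), 22 mm thick, top face at z = 389 mm, on four square legs, each 36×36 mm in cross-section. The legs rest on z = 0, each flush with a corner of the seat. Four stretchers, 36 mm wide and 18 mm tall, connect adjacent legs with their undersides at z = 130 mm, each running between the inner faces of the legs it joins and aligned with the legs' outer faces on the other axis.


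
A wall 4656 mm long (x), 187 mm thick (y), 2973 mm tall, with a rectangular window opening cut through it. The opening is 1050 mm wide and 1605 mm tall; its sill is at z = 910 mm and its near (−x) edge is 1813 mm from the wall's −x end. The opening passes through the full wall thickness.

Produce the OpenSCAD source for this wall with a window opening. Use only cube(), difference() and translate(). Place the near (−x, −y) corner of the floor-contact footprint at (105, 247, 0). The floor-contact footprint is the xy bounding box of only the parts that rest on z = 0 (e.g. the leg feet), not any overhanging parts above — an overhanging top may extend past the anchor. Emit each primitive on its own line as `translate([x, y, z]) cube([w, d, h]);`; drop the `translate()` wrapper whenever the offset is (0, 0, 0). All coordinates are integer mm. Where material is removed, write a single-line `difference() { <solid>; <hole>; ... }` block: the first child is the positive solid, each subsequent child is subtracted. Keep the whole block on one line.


difference() { translate([105, 247, 0]) cube([4656, 187, 2973]); translate([1918, 247, 910]) cube([1050, 187, 1605]); }


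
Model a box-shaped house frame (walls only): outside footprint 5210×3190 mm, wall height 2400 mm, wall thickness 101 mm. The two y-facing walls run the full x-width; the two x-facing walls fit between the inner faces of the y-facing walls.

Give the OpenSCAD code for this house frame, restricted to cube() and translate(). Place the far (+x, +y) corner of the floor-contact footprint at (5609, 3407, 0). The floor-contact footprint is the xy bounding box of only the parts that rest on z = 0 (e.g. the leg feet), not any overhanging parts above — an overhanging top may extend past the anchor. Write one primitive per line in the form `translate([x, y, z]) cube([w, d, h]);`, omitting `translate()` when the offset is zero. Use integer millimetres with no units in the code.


translate([399, 217, 0]) cube([5210, 101, 2400]);
translate([399, 3306, 0]) cube([5210, 101, 2400]);
translate([399, 318, 0]) cube([101, 2988, 2400]);
translate([5508, 318, 0]) cube([101, 2988, 2400]);


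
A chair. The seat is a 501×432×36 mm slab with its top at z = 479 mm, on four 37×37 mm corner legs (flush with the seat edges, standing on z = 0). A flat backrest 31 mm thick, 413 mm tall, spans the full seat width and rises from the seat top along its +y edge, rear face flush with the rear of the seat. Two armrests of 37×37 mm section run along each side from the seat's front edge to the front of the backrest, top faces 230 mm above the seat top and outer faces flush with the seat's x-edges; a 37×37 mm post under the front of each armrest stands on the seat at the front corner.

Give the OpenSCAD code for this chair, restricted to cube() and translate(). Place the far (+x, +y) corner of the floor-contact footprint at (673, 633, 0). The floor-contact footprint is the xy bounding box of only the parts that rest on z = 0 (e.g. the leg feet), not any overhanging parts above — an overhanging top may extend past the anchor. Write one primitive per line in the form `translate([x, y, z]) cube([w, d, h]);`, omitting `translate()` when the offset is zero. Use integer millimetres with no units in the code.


translate([172, 201, 443]) cube([501, 432, 36]);
translate([172, 201, 0]) cube([37, 37, 443]);
translate([636, 201, 0]) cube([37, 37, 443]);
translate([172, 596, 0]) cube([37, 37, 443]);
translate([636, 596, 0]) cube([37, 37, 443]);
translate([172, 602, 479]) cube([501, 31, 413]);
translate([172, 201, 672]) cube([37, 401, 37]);
translate([636, 201, 672]) cube([37, 401, 37]);
translate([172, 201, 479]) cube([37, 37, 193]);
translate([636, 201, 479]) cube([37, 37, 193]);


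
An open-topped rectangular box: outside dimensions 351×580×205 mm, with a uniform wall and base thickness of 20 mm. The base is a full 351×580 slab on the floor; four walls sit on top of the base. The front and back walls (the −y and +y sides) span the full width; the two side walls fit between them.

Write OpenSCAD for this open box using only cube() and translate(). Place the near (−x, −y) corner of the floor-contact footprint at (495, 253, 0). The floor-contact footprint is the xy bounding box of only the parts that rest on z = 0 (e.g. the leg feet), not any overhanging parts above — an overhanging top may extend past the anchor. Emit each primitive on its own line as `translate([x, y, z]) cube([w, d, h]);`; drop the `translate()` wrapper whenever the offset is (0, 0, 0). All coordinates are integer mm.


translate([495, 253, 0]) cube([351, 580, 20]);
translate([495, 253, 20]) cube([351, 20, 185]);
translate([495, 813, 20]) cube([351, 20, 185]);
translate([495, 273, 20]) cube([20, 540, 185]);
translate([826, 273, 20]) cube([20, 540, 185]);


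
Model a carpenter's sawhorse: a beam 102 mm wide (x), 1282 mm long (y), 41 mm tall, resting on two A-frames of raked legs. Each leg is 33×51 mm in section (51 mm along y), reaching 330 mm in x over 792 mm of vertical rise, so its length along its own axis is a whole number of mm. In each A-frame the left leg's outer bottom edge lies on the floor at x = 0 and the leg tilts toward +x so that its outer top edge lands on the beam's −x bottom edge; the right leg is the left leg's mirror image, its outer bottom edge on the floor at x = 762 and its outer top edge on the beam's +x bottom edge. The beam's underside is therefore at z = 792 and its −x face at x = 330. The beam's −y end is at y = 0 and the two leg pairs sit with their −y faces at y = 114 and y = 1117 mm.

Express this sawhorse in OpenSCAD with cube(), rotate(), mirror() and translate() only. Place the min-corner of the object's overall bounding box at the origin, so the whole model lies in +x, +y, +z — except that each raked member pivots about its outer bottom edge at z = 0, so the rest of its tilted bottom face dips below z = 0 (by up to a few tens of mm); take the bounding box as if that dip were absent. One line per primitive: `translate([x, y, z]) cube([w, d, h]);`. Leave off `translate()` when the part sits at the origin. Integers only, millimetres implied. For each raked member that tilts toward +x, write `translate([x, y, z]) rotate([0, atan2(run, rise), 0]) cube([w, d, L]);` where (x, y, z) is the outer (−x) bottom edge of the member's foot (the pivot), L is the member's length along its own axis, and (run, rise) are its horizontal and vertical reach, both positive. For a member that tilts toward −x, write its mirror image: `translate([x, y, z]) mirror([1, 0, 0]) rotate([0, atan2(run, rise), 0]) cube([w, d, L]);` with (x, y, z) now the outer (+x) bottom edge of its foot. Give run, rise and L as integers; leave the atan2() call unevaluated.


translate([330, 0, 792]) cube([102, 1282, 41]);
translate([0, 114, 0]) rotate([0, atan2(330, 792), 0]) cube([33, 51, 858]);
translate([762, 114, 0]) mirror([1, 0, 0]) rotate([0, atan2(330, 792), 0]) cube([33, 51, 858]);
translate([0, 1117, 0]) rotate([0, atan2(330, 792), 0]) cube([33, 51, 858]);
translate([762, 1117, 0]) mirror([1, 0, 0]) rotate([0, atan2(330, 792), 0]) cube([33, 51, 858]);


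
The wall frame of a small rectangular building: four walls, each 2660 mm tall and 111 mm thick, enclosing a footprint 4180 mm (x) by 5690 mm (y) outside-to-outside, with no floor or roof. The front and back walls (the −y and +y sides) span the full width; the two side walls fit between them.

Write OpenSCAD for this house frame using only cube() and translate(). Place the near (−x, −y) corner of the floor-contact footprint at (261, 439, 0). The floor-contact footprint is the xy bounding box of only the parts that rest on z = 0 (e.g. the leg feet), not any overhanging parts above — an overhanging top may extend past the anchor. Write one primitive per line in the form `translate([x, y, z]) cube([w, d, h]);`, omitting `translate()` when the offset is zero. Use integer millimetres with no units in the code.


translate([261, 439, 0]) cube([4180, 111, 2660]);
translate([261, 6018, 0]) cube([4180, 111, 2660]);
translate([261, 550, 0]) cube([111, 5468, 2660]);
translate([4330, 550, 0]) cube([111, 5468, 2660]);


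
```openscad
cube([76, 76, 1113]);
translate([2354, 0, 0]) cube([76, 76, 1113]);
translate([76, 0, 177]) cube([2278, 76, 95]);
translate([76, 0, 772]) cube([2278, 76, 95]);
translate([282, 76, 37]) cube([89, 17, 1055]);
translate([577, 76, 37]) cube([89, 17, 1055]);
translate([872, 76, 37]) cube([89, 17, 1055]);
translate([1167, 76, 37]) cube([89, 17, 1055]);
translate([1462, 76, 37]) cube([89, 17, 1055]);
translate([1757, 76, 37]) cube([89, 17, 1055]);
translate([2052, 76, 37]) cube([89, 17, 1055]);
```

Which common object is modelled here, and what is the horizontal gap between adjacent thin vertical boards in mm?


A fence section. The picket gap is 206 mm.

Two posts, two rails, 7 pickets — a fence section. Span 2278 mm holds 7 pickets of 89 mm with 8 equal gaps: ⌊(2278 − 7·89) / 8⌋ = 206 mm.


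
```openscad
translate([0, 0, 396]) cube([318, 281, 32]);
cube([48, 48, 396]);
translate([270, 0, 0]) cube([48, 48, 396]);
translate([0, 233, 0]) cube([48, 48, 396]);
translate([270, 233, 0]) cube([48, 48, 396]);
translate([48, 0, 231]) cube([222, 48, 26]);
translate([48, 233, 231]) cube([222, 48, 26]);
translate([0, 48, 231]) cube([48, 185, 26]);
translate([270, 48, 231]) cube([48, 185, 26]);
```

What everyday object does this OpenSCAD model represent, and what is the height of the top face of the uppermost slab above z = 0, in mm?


A stool. The seat height is 428 mm.

A 318×281×32 slab at z = 396 on four corner posts — a stool. The seat top is 396 + 32 = 428 mm.


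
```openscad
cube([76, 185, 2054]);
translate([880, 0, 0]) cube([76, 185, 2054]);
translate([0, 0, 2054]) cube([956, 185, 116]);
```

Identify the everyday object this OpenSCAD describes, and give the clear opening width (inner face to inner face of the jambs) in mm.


A door frame. The clear opening width is 804 mm.

Two 2054 mm tall posts with a header on top — a door frame. The left jamb is 76 mm wide at x = 0; the right jamb starts at x = 880. The clear opening is 880 − 76 = 804 mm.


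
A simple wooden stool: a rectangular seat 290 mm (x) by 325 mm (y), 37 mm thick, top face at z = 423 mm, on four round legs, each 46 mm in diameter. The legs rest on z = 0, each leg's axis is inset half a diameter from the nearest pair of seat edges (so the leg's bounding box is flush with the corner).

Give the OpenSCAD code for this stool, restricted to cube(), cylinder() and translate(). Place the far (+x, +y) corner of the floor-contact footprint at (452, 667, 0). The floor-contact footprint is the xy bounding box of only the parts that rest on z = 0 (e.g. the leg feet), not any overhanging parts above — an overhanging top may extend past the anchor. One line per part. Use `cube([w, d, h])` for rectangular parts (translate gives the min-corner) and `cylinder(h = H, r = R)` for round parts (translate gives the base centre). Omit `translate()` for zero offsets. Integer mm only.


// leg_h = 423 - 37 = 386
translate([162, 342, 386]) cube([290, 325, 37]);
translate([185, 365, 0]) cylinder(h = 386, r = 23);
translate([429, 365, 0]) cylinder(h = 386, r = 23);
translate([185, 644, 0]) cylinder(h = 386, r = 23);
translate([429, 644, 0]) cylinder(h = 386, r = 23);


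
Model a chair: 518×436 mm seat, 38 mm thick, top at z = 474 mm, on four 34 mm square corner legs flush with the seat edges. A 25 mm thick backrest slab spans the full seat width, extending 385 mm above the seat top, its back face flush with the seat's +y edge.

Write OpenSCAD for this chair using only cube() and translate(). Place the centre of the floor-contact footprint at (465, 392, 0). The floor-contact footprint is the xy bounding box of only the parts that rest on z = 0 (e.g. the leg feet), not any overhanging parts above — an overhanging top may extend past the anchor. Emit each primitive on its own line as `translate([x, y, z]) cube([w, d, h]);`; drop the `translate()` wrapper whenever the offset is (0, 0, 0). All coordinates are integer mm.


translate([206, 174, 436]) cube([518, 436, 38]);
translate([206, 174, 0]) cube([34, 34, 436]);
translate([690, 174, 0]) cube([34, 34, 436]);
translate([206, 576, 0]) cube([34, 34, 436]);
translate([690, 576, 0]) cube([34, 34, 436]);
translate([206, 585, 474]) cube([518, 25, 385]);


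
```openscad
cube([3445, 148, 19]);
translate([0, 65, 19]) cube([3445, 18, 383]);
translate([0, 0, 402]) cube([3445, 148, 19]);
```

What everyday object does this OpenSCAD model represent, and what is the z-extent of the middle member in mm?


An I-beam. The web height is 383 mm.

Two wide flanges with a thin centred web — an I-beam. Overall 421 mm minus two 19 mm flanges gives a web of 421 − 2·19 = 383 mm.


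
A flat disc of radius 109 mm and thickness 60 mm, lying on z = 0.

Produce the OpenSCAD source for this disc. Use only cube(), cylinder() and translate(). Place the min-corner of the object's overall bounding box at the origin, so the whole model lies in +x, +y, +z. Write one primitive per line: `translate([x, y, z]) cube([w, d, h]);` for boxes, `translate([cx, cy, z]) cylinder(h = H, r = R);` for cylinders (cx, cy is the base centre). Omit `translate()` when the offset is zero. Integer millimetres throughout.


translate([109, 109, 0]) cylinder(h = 60, r = 109);


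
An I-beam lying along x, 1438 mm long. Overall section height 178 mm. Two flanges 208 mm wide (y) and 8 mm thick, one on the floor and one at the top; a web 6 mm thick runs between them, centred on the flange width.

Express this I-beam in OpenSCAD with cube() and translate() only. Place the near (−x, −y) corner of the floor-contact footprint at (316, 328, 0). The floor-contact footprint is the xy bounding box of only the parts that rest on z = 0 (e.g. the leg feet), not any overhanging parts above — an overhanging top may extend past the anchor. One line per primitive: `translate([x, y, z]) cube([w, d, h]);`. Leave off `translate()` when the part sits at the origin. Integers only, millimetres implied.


translate([316, 328, 0]) cube([1438, 208, 8]);
translate([316, 429, 8]) cube([1438, 6, 162]);
translate([316, 328, 170]) cube([1438, 208, 8]);


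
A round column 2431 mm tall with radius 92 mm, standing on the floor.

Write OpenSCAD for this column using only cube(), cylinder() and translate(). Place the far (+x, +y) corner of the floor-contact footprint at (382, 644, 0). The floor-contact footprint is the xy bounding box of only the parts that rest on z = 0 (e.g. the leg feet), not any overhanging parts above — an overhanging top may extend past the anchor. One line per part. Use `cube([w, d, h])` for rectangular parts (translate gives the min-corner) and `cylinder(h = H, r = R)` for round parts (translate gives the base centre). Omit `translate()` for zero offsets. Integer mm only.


translate([290, 552, 0]) cylinder(h = 2431, r = 92);


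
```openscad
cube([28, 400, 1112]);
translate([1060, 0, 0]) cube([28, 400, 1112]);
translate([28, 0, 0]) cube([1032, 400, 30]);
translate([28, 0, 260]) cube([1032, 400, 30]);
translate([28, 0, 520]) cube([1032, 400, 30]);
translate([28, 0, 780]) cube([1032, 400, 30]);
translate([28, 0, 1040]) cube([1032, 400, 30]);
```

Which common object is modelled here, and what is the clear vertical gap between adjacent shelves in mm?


A bookshelf. The clear shelf gap is 230 mm.

Two tall side panels with 5 horizontal boards between them — a bookshelf. The first two shelf undersides are at z = 0 and z = 260; with shelf thickness 30, the clear gap is 260 − 0 − 30 = 230 mm.


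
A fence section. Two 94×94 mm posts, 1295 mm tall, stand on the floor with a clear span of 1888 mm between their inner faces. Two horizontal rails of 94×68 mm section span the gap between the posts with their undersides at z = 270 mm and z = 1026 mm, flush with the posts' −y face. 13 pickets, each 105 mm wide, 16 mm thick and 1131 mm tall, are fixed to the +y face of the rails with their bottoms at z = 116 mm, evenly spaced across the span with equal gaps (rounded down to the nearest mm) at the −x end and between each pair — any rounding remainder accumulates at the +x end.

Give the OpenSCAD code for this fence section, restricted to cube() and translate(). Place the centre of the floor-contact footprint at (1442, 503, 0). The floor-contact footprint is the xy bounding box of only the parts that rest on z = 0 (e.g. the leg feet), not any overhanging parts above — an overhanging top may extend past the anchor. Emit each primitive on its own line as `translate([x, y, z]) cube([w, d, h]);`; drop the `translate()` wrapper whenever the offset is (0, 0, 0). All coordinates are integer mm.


translate([404, 456, 0]) cube([94, 94, 1295]);
translate([2386, 456, 0]) cube([94, 94, 1295]);
translate([498, 456, 270]) cube([1888, 94, 68]);
translate([498, 456, 1026]) cube([1888, 94, 68]);
translate([535, 550, 116]) cube([105, 16, 1131]);
translate([677, 550, 116]) cube([105, 16, 1131]);
translate([819, 550, 116]) cube([105, 16, 1131]);
translate([961, 550, 116]) cube([105, 16, 1131]);
translate([1103, 550, 116]) cube([105, 16, 1131]);
translate([1245, 550, 116]) cube([105, 16, 1131]);
translate([1387, 550, 116]) cube([105, 16, 1131]);
translate([1529, 550, 116]) cube([105, 16, 1131]);
translate([1671, 550, 116]) cube([105, 16, 1131]);
translate([1813, 550, 116]) cube([105, 16, 1131]);
translate([1955, 550, 116]) cube([105, 16, 1131]);
translate([2097, 550, 116]) cube([105, 16, 1131]);
translate([2239, 550, 116]) cube([105, 16, 1131]);


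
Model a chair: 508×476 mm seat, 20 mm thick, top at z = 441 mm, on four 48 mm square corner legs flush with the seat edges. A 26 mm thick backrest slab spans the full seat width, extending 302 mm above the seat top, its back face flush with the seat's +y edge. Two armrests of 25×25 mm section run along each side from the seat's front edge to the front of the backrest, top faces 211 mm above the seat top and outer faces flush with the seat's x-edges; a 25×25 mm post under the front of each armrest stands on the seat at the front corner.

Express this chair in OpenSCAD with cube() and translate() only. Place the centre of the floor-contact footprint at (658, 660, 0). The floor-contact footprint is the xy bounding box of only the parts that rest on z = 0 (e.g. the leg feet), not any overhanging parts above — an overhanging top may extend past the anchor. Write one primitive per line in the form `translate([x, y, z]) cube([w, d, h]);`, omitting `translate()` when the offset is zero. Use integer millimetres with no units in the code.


// leg_h = 441 - 20 = 421
// arm post h = 211 - 25 = 186
translate([404, 422, 421]) cube([508, 476, 20]);
translate([404, 422, 0]) cube([48, 48, 421]);
translate([864, 422, 0]) cube([48, 48, 421]);
translate([404, 850, 0]) cube([48, 48, 421]);
translate([864, 850, 0]) cube([48, 48, 421]);
translate([404, 872, 441]) cube([508, 26, 302]);
translate([404, 422, 627]) cube([25, 450, 25]);
translate([887, 422, 627]) cube([25, 450, 25]);
translate([404, 422, 441]) cube([25, 25, 186]);
translate([887, 422, 441]) cube([25, 25, 186]);


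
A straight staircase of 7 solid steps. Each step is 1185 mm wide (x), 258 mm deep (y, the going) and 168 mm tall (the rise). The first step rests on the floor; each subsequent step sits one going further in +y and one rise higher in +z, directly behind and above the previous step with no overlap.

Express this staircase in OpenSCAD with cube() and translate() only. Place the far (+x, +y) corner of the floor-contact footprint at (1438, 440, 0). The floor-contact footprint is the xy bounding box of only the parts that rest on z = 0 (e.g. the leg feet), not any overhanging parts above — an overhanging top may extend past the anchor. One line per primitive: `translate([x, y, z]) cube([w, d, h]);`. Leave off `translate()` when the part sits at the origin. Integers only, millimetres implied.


translate([253, 182, 0]) cube([1185, 258, 168]);
translate([253, 440, 168]) cube([1185, 258, 168]);
translate([253, 698, 336]) cube([1185, 258, 168]);
translate([253, 956, 504]) cube([1185, 258, 168]);
translate([253, 1214, 672]) cube([1185, 258, 168]);
translate([253, 1472, 840]) cube([1185, 258, 168]);
translate([253, 1730, 1008]) cube([1185, 258, 168]);


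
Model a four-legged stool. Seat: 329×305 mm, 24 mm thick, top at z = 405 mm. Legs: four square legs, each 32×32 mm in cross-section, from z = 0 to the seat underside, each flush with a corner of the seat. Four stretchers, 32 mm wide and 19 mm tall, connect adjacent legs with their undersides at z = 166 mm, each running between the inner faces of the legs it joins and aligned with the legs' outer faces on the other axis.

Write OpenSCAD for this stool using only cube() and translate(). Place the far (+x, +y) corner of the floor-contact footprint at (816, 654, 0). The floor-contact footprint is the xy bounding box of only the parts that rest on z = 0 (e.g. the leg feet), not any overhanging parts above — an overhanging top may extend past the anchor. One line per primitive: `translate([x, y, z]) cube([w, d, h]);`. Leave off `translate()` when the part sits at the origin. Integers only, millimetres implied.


translate([487, 349, 381]) cube([329, 305, 24]);
translate([487, 349, 0]) cube([32, 32, 381]);
translate([784, 349, 0]) cube([32, 32, 381]);
translate([487, 622, 0]) cube([32, 32, 381]);
translate([784, 622, 0]) cube([32, 32, 381]);
translate([519, 349, 166]) cube([265, 32, 19]);
translate([519, 622, 166]) cube([265, 32, 19]);
translate([487, 381, 166]) cube([32, 241, 19]);
translate([784, 381, 166]) cube([32, 241, 19]);


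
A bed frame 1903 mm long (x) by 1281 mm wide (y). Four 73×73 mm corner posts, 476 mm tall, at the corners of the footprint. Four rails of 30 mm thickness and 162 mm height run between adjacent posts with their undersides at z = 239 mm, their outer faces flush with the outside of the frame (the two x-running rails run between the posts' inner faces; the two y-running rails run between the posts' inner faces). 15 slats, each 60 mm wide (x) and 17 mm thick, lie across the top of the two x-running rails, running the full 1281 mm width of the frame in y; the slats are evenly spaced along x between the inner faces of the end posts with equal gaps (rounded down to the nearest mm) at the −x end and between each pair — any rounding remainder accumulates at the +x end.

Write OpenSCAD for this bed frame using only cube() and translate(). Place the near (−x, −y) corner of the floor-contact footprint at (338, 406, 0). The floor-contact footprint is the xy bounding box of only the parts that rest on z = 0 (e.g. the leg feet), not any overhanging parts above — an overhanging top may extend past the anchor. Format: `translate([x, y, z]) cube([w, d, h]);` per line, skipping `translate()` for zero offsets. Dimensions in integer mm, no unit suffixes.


translate([338, 406, 0]) cube([73, 73, 476]);
translate([338, 1614, 0]) cube([73, 73, 476]);
translate([2168, 406, 0]) cube([73, 73, 476]);
translate([2168, 1614, 0]) cube([73, 73, 476]);
translate([411, 406, 239]) cube([1757, 30, 162]);
translate([411, 1657, 239]) cube([1757, 30, 162]);
translate([338, 479, 239]) cube([30, 1135, 162]);
translate([2211, 479, 239]) cube([30, 1135, 162]);
translate([464, 406, 401]) cube([60, 1281, 17]);
translate([577, 406, 401]) cube([60, 1281, 17]);
translate([690, 406, 401]) cube([60, 1281, 17]);
translate([803, 406, 401]) cube([60, 1281, 17]);
translate([916, 406, 401]) cube([60, 1281, 17]);
translate([1029, 406, 401]) cube([60, 1281, 17]);
translate([1142, 406, 401]) cube([60, 1281, 17]);
translate([1255, 406, 401]) cube([60, 1281, 17]);
translate([1368, 406, 401]) cube([60, 1281, 17]);
translate([1481, 406, 401]) cube([60, 1281, 17]);
translate([1594, 406, 401]) cube([60, 1281, 17]);
translate([1707, 406, 401]) cube([60, 1281, 17]);
translate([1820, 406, 401]) cube([60, 1281, 17]);
translate([1933, 406, 401]) cube([60, 1281, 17]);
translate([2046, 406, 401]) cube([60, 1281, 17]);


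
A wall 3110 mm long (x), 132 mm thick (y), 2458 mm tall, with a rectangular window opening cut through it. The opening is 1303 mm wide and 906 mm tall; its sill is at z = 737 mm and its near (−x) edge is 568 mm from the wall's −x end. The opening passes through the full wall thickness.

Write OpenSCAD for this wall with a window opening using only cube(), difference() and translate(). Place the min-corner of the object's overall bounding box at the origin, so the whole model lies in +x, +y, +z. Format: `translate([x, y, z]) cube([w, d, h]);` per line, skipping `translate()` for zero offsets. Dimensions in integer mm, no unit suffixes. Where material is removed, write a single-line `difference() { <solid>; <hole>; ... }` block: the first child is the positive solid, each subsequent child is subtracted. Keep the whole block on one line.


difference() { cube([3110, 132, 2458]); translate([568, 0, 737]) cube([1303, 132, 906]); }


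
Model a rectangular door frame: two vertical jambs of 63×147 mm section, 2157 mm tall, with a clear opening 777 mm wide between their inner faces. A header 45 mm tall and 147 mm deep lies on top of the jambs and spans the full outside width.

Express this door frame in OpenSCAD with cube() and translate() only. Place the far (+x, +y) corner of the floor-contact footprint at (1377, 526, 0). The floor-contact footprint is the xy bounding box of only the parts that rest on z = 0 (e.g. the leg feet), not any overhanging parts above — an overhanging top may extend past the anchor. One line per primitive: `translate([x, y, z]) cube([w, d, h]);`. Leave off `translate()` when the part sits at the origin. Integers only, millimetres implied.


translate([474, 379, 0]) cube([63, 147, 2157]);
translate([1314, 379, 0]) cube([63, 147, 2157]);
translate([474, 379, 2157]) cube([903, 147, 45]);


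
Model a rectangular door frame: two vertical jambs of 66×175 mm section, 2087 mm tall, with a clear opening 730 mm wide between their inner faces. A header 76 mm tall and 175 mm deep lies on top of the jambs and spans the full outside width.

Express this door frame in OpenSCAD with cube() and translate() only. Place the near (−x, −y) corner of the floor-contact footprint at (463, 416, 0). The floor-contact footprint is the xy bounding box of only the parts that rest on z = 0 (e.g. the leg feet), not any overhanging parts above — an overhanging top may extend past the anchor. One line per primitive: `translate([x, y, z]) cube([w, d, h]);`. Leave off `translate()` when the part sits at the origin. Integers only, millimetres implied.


translate([463, 416, 0]) cube([66, 175, 2087]);
translate([1259, 416, 0]) cube([66, 175, 2087]);
translate([463, 416, 2087]) cube([862, 175, 76]);


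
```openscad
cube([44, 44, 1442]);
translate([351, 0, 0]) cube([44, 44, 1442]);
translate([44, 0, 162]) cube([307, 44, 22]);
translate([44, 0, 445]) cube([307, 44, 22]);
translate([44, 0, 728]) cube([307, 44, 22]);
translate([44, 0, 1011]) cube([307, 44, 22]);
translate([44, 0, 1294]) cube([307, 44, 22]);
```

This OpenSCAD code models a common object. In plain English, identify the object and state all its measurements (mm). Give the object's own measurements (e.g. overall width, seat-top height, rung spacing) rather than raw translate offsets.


A straight ladder. Two 44×44 mm vertical rails, 1442 mm tall, stand 395 mm apart (outside-to-outside) with their front faces coplanar on the −y side. 5 rungs, each 44 mm deep and 22 mm tall, span between the inner faces of the rails, front faces flush with the rails. The lowest rung's underside is at z = 162 mm and rungs are spaced 283 mm apart (underside to underside).


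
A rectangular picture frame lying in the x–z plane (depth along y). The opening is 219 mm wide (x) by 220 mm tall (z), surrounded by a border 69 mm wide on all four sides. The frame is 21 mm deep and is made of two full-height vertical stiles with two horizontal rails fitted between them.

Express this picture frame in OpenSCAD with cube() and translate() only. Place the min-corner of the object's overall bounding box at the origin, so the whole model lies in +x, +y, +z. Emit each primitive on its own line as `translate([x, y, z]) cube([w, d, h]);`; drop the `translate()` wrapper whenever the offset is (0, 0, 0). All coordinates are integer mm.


cube([69, 21, 358]);
translate([288, 0, 0]) cube([69, 21, 358]);
translate([69, 0, 0]) cube([219, 21, 69]);
translate([69, 0, 289]) cube([219, 21, 69]);


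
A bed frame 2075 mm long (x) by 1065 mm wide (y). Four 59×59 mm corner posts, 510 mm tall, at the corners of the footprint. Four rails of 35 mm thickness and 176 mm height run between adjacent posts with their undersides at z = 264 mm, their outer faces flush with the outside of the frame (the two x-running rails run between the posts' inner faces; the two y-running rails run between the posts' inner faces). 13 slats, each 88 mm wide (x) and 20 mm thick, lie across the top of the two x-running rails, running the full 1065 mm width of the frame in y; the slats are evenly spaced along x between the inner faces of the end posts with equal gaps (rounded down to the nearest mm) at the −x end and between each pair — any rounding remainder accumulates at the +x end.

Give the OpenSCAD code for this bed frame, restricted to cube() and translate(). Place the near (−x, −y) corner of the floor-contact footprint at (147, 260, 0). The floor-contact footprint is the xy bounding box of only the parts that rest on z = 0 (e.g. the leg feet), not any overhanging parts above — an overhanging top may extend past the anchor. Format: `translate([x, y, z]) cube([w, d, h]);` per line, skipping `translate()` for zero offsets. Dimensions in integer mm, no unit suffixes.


translate([147, 260, 0]) cube([59, 59, 510]);
translate([147, 1266, 0]) cube([59, 59, 510]);
translate([2163, 260, 0]) cube([59, 59, 510]);
translate([2163, 1266, 0]) cube([59, 59, 510]);
translate([206, 260, 264]) cube([1957, 35, 176]);
translate([206, 1290, 264]) cube([1957, 35, 176]);
translate([147, 319, 264]) cube([35, 947, 176]);
translate([2187, 319, 264]) cube([35, 947, 176]);
translate([264, 260, 440]) cube([88, 1065, 20]);
translate([410, 260, 440]) cube([88, 1065, 20]);
translate([556, 260, 440]) cube([88, 1065, 20]);
translate([702, 260, 440]) cube([88, 1065, 20]);
translate([848, 260, 440]) cube([88, 1065, 20]);
translate([994, 260, 440]) cube([88, 1065, 20]);
translate([1140, 260, 440]) cube([88, 1065, 20]);
translate([1286, 260, 440]) cube([88, 1065, 20]);
translate([1432, 260, 440]) cube([88, 1065, 20]);
translate([1578, 260, 440]) cube([88, 1065, 20]);
translate([1724, 260, 440]) cube([88, 1065, 20]);
translate([1870, 260, 440]) cube([88, 1065, 20]);
translate([2016, 260, 440]) cube([88, 1065, 20]);


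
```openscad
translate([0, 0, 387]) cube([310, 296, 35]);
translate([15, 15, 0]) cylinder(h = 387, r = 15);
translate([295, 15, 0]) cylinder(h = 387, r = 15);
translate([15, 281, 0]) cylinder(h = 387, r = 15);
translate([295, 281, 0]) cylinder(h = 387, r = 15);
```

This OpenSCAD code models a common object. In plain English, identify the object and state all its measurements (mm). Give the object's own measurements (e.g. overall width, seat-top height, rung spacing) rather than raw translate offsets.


A simple wooden stool: a rectangular seat 310 mm (x) by 296 mm (y), 35 mm thick, top face at z = 422 mm, on four round legs, each 30 mm in diameter. The legs rest on z = 0, each leg's axis is inset half a diameter from the nearest pair of seat edges (so the leg's bounding box is flush with the corner).


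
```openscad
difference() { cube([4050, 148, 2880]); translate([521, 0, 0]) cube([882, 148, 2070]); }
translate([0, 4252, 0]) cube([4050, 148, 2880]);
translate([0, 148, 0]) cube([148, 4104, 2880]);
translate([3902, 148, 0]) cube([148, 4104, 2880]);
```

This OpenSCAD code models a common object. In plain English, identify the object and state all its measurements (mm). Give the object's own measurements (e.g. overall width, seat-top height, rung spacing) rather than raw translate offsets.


A single room: four walls, each 2880 mm tall and 148 mm thick, enclosing an outside footprint 4050×4400 mm (x × y), no floor or roof. The front and back walls (−y and +y sides) run the full x-width; the side walls fit between their inner faces. A door opening 882 mm wide and 2070 mm tall is cut through the front wall from the floor up, its −x edge 521 mm from the wall's −x end.


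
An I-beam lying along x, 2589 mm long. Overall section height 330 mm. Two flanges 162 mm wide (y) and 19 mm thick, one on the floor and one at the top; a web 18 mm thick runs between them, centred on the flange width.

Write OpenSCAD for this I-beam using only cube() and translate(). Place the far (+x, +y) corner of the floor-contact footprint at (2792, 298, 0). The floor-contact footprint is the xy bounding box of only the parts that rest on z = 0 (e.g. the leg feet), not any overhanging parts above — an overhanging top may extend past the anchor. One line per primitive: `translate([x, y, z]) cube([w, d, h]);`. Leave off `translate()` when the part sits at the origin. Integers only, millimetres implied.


translate([203, 136, 0]) cube([2589, 162, 19]);
translate([203, 208, 19]) cube([2589, 18, 292]);
translate([203, 136, 311]) cube([2589, 162, 19]);


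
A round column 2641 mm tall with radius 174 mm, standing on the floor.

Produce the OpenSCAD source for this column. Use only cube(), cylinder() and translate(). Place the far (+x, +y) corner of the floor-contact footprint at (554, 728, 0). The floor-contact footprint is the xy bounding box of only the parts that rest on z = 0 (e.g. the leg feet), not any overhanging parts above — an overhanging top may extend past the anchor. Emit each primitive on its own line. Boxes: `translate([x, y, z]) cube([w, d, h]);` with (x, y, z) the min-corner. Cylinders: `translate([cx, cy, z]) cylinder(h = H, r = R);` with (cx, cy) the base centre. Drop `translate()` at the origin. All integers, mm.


translate([380, 554, 0]) cylinder(h = 2641, r = 174);
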